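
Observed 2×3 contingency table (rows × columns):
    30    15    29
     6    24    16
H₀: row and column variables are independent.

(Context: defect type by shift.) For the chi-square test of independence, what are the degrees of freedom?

df = (r−1)(c−1) = (2−1)·(3−1) = 2

degrees of freedom = 2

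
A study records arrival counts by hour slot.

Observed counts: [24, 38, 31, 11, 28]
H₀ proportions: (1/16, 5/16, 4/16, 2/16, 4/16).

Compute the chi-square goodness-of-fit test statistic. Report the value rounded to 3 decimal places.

n = 132; E_i = n·p_i = [8.25, 41.25, 33.00, 16.50, 33.00]
χ² = (24−8.25)²/8.25 + (38−41.25)²/41.25 + (31−33.00)²/33.00 + (11−16.50)²/16.50 + (28−33.00)²/33.00 = 33.0364
df = 4

test statistic = 33.036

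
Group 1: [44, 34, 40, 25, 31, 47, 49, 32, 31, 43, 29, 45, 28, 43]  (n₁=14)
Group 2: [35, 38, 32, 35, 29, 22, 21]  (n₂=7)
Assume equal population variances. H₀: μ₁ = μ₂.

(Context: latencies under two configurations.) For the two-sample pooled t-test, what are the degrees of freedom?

degrees of freedom = 19

df = n₁ + n₂ − 2 = 14 + 7 − 2 = 19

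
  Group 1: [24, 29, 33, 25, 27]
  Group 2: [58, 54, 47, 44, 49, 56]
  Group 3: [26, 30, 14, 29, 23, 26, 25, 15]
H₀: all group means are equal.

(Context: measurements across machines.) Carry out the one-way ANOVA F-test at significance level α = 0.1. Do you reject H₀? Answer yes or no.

reject H₀: yes

Group means [27.60, 51.33, 23.50], grand mean 33.368
SSB = Σnᵢ(x̄ᵢ−x̄)² = 2881.888; SSW = ΣΣ(x−x̄ᵢ)² = 452.533
MSB = 2881.888/2 = 1440.9439; MSW = 452.533/16 = 28.2833
F = MSB/MSW = 50.9467
df = (2, 16)
p-value (upper-tail) = 0.00000
At α=0.1: p < α → reject H₀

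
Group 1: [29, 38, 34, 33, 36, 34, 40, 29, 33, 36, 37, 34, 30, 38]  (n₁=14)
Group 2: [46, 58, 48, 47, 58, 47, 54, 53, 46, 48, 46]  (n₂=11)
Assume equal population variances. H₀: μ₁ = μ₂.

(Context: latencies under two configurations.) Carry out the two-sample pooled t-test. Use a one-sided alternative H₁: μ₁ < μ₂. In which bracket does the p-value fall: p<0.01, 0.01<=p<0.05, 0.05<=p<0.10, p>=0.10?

p-value bracket: p<0.01

x̄₁=34.357, s₁=3.411, n₁=14
x̄₂=50.091, s₂=4.763, n₂=11
s_p² = [13·3.411² + 10·4.763²]/23 = 16.4401
SE = √(s_p²·(1/14+1/11)) = 1.6337
t = (34.357−50.091)/1.6337 = -9.6310
df = 23
p-value (one-sided, H₁ less) = 0.00000
→ bracket: p<0.01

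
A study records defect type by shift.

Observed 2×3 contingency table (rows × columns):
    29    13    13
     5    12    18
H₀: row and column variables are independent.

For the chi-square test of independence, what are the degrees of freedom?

df = (r−1)(c−1) = (2−1)·(3−1) = 2

degrees of freedom = 2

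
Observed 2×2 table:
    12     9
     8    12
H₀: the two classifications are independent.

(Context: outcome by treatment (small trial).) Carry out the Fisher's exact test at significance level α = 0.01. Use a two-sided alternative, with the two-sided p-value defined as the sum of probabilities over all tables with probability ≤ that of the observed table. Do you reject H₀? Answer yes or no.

Margins: r₁=21, r₂=20, c₁=20, c₂=21, n=41
p_obs = C(21,12)·C(20,8)/C(41,20); sum pmf over tables with pmf ≤ p_obs
p-value (two-sided) = 0.35430
At α=0.01: p ≥ α → fail to reject H₀

reject H₀: no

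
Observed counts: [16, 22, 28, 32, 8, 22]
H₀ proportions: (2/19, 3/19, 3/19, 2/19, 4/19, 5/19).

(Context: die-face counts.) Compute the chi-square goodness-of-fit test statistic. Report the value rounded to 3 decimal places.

test statistic = 46.483

n = 128; E_i = n·p_i = [13.47, 20.21, 20.21, 13.47, 26.95, 33.68]
χ² = (16−13.47)²/13.47 + (22−20.21)²/20.21 + (28−20.21)²/20.21 + (32−13.47)²/13.47 + (8−26.95)²/26.95 + (22−33.68)²/33.68 = 46.4833
df = 5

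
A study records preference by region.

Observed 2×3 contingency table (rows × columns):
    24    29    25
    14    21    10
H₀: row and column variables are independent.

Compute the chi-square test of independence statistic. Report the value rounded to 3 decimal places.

Row totals [78, 45], col totals [38, 50, 35], n=123
χ² = (24−24.10)²/24.10 + (29−31.71)²/31.71 + (25−22.20)²/22.20 + (14−13.90)²/13.90 + (21−18.29)²/18.29 + (10−12.80)²/12.80 = 1.6018
df = 2

test statistic = 1.602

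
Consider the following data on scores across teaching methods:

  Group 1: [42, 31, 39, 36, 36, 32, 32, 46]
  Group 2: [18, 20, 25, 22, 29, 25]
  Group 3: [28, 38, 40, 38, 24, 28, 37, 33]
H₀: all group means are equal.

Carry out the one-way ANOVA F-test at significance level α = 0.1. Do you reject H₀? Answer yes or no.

reject H₀: yes

Group means [36.75, 23.17, 33.25], grand mean 31.773
SSB = Σnᵢ(x̄ᵢ−x̄)² = 660.030; SSW = ΣΣ(x−x̄ᵢ)² = 521.833
MSB = 660.030/2 = 330.0152; MSW = 521.833/19 = 27.4649
F = MSB/MSW = 12.0159
df = (2, 19)
p-value (upper-tail) = 0.00042
At α=0.1: p < α → reject H₀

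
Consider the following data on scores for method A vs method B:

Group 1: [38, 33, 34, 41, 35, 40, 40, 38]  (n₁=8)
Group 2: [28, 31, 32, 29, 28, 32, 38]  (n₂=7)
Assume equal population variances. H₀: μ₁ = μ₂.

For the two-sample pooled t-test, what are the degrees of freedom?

df = n₁ + n₂ − 2 = 8 + 7 − 2 = 13

degrees of freedom = 13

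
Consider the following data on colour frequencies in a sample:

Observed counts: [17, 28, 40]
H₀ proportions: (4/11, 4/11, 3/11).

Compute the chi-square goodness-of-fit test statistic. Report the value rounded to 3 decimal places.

test statistic = 18.734

n = 85; E_i = n·p_i = [30.91, 30.91, 23.18]
χ² = (17−30.91)²/30.91 + (28−30.91)²/30.91 + (40−23.18)²/23.18 = 18.7343
df = 2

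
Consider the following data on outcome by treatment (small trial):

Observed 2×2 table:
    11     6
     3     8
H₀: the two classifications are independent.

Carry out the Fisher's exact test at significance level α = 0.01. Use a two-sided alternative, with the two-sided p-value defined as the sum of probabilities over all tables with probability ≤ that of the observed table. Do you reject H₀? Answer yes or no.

Margins: r₁=17, r₂=11, c₁=14, c₂=14, n=28
p_obs = C(17,11)·C(11,3)/C(28,14); sum pmf over tables with pmf ≤ p_obs
p-value (two-sided) = 0.12011
At α=0.01: p ≥ α → fail to reject H₀

reject H₀: no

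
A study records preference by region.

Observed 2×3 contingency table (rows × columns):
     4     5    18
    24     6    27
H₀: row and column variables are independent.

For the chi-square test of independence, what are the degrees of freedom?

degrees of freedom = 2

df = (r−1)(c−1) = (2−1)·(3−1) = 2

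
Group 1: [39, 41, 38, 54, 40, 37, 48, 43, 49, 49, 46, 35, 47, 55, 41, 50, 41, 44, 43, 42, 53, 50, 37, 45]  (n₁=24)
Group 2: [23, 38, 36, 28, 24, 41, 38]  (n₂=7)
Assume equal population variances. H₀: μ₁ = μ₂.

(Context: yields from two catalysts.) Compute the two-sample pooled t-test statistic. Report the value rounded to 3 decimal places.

test statistic = 4.565

x̄₁=44.458, s₁=5.664, n₁=24
x̄₂=32.571, s₂=7.390, n₂=7
s_p² = [23·5.664² + 6·7.390²]/29 = 36.7473
SE = √(s_p²·(1/24+1/7)) = 2.6040
t = (44.458−32.571)/2.6040 = 4.5649
df = 29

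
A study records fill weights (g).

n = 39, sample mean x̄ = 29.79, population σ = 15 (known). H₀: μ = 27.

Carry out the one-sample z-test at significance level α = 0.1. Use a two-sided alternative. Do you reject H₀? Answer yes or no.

SE = σ/√n = 15/√39 = 2.4019
z = (x̄−μ₀)/SE = (29.79−27)/2.4019 = 1.1616
p-value (two-sided) = 0.24541
At α=0.1: p ≥ α → fail to reject H₀

reject H₀: no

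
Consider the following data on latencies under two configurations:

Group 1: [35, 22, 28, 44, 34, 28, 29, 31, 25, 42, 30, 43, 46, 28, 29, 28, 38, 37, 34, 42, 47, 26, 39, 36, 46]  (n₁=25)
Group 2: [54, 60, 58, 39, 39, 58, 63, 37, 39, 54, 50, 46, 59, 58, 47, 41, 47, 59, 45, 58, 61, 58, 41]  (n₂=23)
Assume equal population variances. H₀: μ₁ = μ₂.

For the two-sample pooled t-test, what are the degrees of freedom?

df = n₁ + n₂ − 2 = 25 + 23 − 2 = 46

degrees of freedom = 46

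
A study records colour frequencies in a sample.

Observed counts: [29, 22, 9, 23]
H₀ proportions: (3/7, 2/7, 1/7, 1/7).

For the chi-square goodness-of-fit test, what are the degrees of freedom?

degrees of freedom = 3

df = k − 1 = 4 − 1 = 3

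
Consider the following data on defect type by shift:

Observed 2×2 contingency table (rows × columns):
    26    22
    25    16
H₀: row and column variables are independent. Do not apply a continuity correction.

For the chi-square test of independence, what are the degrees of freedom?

df = (r−1)(c−1) = (2−1)·(2−1) = 1

degrees of freedom = 1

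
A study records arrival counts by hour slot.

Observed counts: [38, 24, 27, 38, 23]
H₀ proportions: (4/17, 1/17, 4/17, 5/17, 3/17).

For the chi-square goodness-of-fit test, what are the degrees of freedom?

degrees of freedom = 4

df = k − 1 = 5 − 1 = 4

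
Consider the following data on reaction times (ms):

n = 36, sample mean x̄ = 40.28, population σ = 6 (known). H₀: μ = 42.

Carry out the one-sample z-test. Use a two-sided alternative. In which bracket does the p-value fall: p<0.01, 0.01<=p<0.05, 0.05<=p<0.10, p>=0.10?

p-value bracket: 0.05<=p<0.10

SE = σ/√n = 6/√36 = 1.0000
z = (x̄−μ₀)/SE = (40.28−42)/1.0000 = -1.7200
p-value (two-sided) = 0.08543
→ bracket: 0.05<=p<0.10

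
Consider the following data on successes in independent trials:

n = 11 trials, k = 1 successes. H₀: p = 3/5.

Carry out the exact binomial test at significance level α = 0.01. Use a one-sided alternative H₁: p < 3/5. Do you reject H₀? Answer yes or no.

reject H₀: yes

Exact binomial: n=11, k=1, p₀=3/5=0.6000
P(X≤1) from Σ C(n,i)·p₀^i·(1−p₀)^(n−i)
p-value (one-sided, H₁ less) = 0.00073
At α=0.01: p < α → reject H₀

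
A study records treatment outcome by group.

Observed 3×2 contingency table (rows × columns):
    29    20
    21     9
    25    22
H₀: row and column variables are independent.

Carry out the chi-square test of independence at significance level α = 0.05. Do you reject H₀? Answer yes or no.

Row totals [49, 30, 47], col totals [75, 51], n=126
χ² = (29−29.17)²/29.17 + (20−19.83)²/19.83 + (21−17.86)²/17.86 + (9−12.14)²/12.14 + (25−27.98)²/27.98 + (22−19.02)²/19.02 = 2.1512
df = 2
p-value (upper-tail) = 0.34110
At α=0.05: p ≥ α → fail to reject H₀

reject H₀: no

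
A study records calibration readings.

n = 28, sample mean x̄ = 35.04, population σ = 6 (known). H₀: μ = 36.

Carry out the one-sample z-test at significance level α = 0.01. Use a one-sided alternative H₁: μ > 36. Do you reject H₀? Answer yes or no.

reject H₀: no

SE = σ/√n = 6/√28 = 1.1339
z = (x̄−μ₀)/SE = (35.04−36)/1.1339 = -0.8466
p-value (one-sided, H₁ greater) = 0.80140
At α=0.01: p ≥ α → fail to reject H₀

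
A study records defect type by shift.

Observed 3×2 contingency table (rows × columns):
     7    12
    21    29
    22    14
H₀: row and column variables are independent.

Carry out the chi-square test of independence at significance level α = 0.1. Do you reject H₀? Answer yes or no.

reject H₀: no

Row totals [19, 50, 36], col totals [50, 55], n=105
χ² = (7−9.05)²/9.05 + (12−9.95)²/9.95 + (21−23.81)²/23.81 + (29−26.19)²/26.19 + (22−17.14)²/17.14 + (14−18.86)²/18.86 = 4.1449
df = 2
p-value (upper-tail) = 0.12588
At α=0.1: p ≥ α → fail to reject H₀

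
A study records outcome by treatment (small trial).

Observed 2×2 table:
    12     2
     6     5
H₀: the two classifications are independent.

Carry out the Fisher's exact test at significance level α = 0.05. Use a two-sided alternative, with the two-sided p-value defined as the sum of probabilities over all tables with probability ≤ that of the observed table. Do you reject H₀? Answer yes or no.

reject H₀: no

Margins: r₁=14, r₂=11, c₁=18, c₂=7, n=25
p_obs = C(14,12)·C(11,6)/C(25,18); sum pmf over tables with pmf ≤ p_obs
p-value (two-sided) = 0.17746
At α=0.05: p ≥ α → fail to reject H₀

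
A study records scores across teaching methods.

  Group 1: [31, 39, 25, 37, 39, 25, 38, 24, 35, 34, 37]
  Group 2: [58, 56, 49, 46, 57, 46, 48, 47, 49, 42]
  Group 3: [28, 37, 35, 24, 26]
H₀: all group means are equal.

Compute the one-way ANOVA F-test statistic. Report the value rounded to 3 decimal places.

test statistic = 30.531

Group means [33.09, 49.80, 30.00], grand mean 38.923
SSB = Σnᵢ(x̄ᵢ−x̄)² = 1955.337; SSW = ΣΣ(x−x̄ᵢ)² = 736.509
MSB = 1955.337/2 = 977.6685; MSW = 736.509/23 = 32.0221
F = MSB/MSW = 30.5310
df = (2, 23)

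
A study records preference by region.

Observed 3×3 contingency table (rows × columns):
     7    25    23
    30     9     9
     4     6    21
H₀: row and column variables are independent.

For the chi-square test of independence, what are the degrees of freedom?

degrees of freedom = 4

df = (r−1)(c−1) = (3−1)·(3−1) = 4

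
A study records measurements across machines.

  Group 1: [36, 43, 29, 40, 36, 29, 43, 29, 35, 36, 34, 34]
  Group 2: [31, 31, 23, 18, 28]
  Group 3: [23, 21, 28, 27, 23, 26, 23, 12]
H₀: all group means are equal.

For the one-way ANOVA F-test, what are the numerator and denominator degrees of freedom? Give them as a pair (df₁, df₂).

degrees of freedom = [2, 22]

k = 3 groups, N = 25 total
df = (k−1, N−k) = (3−1, 25−3) = (2, 22)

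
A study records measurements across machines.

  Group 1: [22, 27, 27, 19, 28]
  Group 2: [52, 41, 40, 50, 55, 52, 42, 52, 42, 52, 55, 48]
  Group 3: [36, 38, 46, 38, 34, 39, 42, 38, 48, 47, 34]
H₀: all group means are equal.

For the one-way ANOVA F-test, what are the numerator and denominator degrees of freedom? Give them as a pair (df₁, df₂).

degrees of freedom = [2, 25]

k = 3 groups, N = 28 total
df = (k−1, N−k) = (3−1, 28−3) = (2, 25)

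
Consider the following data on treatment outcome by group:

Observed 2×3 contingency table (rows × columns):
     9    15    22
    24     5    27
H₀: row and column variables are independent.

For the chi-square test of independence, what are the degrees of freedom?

degrees of freedom = 2

df = (r−1)(c−1) = (2−1)·(3−1) = 2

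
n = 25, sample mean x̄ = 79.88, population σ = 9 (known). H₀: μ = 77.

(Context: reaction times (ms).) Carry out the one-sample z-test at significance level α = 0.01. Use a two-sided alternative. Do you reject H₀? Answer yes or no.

SE = σ/√n = 9/√25 = 1.8000
z = (x̄−μ₀)/SE = (79.88−77)/1.8000 = 1.6000
p-value (two-sided) = 0.10960
At α=0.01: p ≥ α → fail to reject H₀

reject H₀: no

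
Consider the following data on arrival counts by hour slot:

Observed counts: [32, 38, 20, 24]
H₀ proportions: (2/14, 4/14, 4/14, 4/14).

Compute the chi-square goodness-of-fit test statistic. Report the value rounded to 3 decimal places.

test statistic = 23.175

n = 114; E_i = n·p_i = [16.29, 32.57, 32.57, 32.57]
χ² = (32−16.29)²/16.29 + (38−32.57)²/32.57 + (20−32.57)²/32.57 + (24−32.57)²/32.57 = 23.1754
df = 3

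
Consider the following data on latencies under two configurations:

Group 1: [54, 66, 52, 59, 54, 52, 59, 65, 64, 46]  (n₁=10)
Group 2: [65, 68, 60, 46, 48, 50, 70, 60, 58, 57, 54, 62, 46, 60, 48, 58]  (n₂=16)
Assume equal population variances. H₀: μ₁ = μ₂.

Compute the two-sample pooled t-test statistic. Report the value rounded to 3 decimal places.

x̄₁=57.100, s₁=6.590, n₁=10
x̄₂=56.875, s₂=7.615, n₂=16
s_p² = [9·6.590² + 15·7.615²]/24 = 52.5271
SE = √(s_p²·(1/10+1/16)) = 2.9216
t = (57.100−56.875)/2.9216 = 0.0770
df = 24

test statistic = 0.077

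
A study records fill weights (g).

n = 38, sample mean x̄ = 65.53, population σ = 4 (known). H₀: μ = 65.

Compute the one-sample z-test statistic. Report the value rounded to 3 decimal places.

test statistic = 0.817

SE = σ/√n = 4/√38 = 0.6489
z = (x̄−μ₀)/SE = (65.53−65)/0.6489 = 0.8168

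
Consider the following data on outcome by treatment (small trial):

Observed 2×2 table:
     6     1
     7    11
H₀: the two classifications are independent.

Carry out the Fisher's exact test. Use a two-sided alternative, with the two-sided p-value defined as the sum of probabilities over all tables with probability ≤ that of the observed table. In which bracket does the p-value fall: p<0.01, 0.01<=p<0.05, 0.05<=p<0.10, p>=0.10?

Margins: r₁=7, r₂=18, c₁=13, c₂=12, n=25
p_obs = C(7,6)·C(18,7)/C(25,13); sum pmf over tables with pmf ≤ p_obs
p-value (two-sided) = 0.07304
→ bracket: 0.05<=p<0.10

p-value bracket: 0.05<=p<0.10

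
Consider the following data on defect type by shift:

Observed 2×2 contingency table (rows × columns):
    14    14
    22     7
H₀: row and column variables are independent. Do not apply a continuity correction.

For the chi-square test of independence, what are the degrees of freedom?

df = (r−1)(c−1) = (2−1)·(2−1) = 1

degrees of freedom = 1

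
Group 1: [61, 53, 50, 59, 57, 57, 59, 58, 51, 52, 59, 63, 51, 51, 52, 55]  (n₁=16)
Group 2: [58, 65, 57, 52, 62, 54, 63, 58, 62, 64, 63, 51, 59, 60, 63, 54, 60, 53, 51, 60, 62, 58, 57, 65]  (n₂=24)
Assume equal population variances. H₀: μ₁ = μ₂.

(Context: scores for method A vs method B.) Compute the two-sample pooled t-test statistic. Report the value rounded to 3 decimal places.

test statistic = -2.370

x̄₁=55.500, s₁=4.131, n₁=16
x̄₂=58.792, s₂=4.413, n₂=24
s_p² = [15·4.131² + 23·4.413²]/38 = 18.5252
SE = √(s_p²·(1/16+1/24)) = 1.3891
t = (55.500−58.792)/1.3891 = -2.3696
df = 38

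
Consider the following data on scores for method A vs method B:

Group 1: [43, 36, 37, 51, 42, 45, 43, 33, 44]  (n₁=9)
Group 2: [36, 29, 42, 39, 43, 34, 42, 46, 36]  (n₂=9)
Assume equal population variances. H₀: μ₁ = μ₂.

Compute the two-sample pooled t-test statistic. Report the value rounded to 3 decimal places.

x̄₁=41.556, s₁=5.434, n₁=9
x̄₂=38.556, s₂=5.294, n₂=9
s_p² = [8·5.434² + 8·5.294²]/16 = 28.7778
SE = √(s_p²·(1/9+1/9)) = 2.5288
t = (41.556−38.556)/2.5288 = 1.1863
df = 16

test statistic = 1.186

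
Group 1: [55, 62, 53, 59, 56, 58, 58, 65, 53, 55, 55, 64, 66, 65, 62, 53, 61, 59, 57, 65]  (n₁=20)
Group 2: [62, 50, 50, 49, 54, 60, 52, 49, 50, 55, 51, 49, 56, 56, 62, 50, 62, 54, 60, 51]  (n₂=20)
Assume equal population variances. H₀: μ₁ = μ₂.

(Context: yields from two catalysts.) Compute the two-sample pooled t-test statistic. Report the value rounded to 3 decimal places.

test statistic = 3.393

x̄₁=59.050, s₁=4.442, n₁=20
x̄₂=54.100, s₂=4.778, n₂=20
s_p² = [19·4.442² + 19·4.778²]/38 = 21.2829
SE = √(s_p²·(1/20+1/20)) = 1.4589
t = (59.050−54.100)/1.4589 = 3.3930
df = 38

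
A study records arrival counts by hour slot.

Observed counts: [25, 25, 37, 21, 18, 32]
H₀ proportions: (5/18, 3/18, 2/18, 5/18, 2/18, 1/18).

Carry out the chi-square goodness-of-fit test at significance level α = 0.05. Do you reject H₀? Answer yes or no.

reject H₀: yes

n = 158; E_i = n·p_i = [43.89, 26.33, 17.56, 43.89, 17.56, 8.78]
χ² = (25−43.89)²/43.89 + (25−26.33)²/26.33 + (37−17.56)²/17.56 + (21−43.89)²/43.89 + (18−17.56)²/17.56 + (32−8.78)²/8.78 = 103.1177
df = 5
p-value (upper-tail) = 0.00000
At α=0.05: p < α → reject H₀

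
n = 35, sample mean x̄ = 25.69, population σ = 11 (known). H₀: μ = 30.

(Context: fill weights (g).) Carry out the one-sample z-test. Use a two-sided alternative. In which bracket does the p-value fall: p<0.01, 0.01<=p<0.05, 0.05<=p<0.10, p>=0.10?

SE = σ/√n = 11/√35 = 1.8593
z = (x̄−μ₀)/SE = (25.69−30)/1.8593 = -2.3180
p-value (two-sided) = 0.02045
→ bracket: 0.01<=p<0.05

p-value bracket: 0.01<=p<0.05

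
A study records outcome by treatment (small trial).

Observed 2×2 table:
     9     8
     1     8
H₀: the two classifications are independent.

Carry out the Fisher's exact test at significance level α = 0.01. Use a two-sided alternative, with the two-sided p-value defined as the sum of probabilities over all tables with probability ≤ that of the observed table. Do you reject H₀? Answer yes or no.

reject H₀: no

Margins: r₁=17, r₂=9, c₁=10, c₂=16, n=26
p_obs = C(17,9)·C(9,1)/C(26,10); sum pmf over tables with pmf ≤ p_obs
p-value (two-sided) = 0.08733
At α=0.01: p ≥ α → fail to reject H₀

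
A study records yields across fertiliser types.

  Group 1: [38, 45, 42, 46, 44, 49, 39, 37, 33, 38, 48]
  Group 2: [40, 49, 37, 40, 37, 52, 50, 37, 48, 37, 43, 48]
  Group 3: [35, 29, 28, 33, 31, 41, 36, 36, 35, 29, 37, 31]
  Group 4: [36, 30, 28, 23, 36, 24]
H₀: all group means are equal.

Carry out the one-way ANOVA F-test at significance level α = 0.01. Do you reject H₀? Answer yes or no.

Group means [41.73, 43.17, 33.42, 29.50], grand mean 37.927
SSB = Σnᵢ(x̄ᵢ−x̄)² = 1158.515; SSW = ΣΣ(x−x̄ᵢ)² = 966.265
MSB = 1158.515/3 = 386.1718; MSW = 966.265/37 = 26.1153
F = MSB/MSW = 14.7872
df = (3, 37)
p-value (upper-tail) = 0.00000
At α=0.01: p < α → reject H₀

reject H₀: yes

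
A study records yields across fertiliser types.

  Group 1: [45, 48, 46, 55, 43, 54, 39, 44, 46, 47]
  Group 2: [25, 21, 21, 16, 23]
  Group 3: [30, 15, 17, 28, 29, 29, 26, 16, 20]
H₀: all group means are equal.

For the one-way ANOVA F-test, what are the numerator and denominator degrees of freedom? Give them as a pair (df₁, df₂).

k = 3 groups, N = 24 total
df = (k−1, N−k) = (3−1, 24−3) = (2, 21)

degrees of freedom = [2, 21]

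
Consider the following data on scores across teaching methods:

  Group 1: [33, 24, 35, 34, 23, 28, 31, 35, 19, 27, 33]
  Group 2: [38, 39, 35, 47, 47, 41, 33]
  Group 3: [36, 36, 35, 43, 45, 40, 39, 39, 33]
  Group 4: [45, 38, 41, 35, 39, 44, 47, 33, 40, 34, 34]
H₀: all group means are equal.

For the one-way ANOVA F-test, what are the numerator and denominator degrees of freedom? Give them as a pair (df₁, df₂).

degrees of freedom = [3, 34]

k = 4 groups, N = 38 total
df = (k−1, N−k) = (4−1, 38−4) = (3, 34)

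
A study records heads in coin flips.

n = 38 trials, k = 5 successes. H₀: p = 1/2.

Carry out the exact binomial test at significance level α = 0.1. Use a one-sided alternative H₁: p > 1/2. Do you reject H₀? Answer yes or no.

Exact binomial: n=38, k=5, p₀=1/2=0.5000
P(X≥5) from Σ C(n,i)·p₀^i·(1−p₀)^(n−i)
p-value (one-sided, H₁ greater) = 1.00000
At α=0.1: p ≥ α → fail to reject H₀

reject H₀: no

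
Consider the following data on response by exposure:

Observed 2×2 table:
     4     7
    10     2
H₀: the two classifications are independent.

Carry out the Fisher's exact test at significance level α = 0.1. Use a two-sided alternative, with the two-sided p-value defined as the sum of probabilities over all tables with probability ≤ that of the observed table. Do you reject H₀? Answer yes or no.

reject H₀: yes

Margins: r₁=11, r₂=12, c₁=14, c₂=9, n=23
p_obs = C(11,4)·C(12,10)/C(23,14); sum pmf over tables with pmf ≤ p_obs
p-value (two-sided) = 0.03607
At α=0.1: p < α → reject H₀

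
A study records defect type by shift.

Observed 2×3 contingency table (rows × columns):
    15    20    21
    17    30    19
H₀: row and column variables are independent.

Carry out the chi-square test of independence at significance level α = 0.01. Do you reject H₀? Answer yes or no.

reject H₀: no

Row totals [56, 66], col totals [32, 50, 40], n=122
χ² = (15−14.69)²/14.69 + (20−22.95)²/22.95 + (21−18.36)²/18.36 + (17−17.31)²/17.31 + (30−27.05)²/27.05 + (19−21.64)²/21.64 = 1.4148
df = 2
p-value (upper-tail) = 0.49292
At α=0.01: p ≥ α → fail to reject H₀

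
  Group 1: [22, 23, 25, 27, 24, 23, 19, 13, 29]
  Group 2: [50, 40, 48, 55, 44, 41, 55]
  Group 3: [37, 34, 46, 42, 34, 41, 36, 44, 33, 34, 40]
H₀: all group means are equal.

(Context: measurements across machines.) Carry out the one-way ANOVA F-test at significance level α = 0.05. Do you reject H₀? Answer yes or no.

reject H₀: yes

Group means [22.78, 47.57, 38.27], grand mean 35.519
SSB = Σnᵢ(x̄ᵢ−x̄)² = 2561.289; SSW = ΣΣ(x−x̄ᵢ)² = 609.452
MSB = 2561.289/2 = 1280.6445; MSW = 609.452/24 = 25.3938
F = MSB/MSW = 50.4313
df = (2, 24)
p-value (upper-tail) = 0.00000
At α=0.05: p < α → reject H₀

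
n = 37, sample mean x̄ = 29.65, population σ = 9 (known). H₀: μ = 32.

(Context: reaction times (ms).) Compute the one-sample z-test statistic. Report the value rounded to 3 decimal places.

test statistic = -1.588

SE = σ/√n = 9/√37 = 1.4796
z = (x̄−μ₀)/SE = (29.65−32)/1.4796 = -1.5883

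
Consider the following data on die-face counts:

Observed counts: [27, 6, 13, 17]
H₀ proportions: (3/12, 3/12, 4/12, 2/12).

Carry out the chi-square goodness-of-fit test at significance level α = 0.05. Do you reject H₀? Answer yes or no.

reject H₀: yes

n = 63; E_i = n·p_i = [15.75, 15.75, 21.00, 10.50]
χ² = (27−15.75)²/15.75 + (6−15.75)²/15.75 + (13−21.00)²/21.00 + (17−10.50)²/10.50 = 21.1429
df = 3
p-value (upper-tail) = 0.00010
At α=0.05: p < α → reject H₀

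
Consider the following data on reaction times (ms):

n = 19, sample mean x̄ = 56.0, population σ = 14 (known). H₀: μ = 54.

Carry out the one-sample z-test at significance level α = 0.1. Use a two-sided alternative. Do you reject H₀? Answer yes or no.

reject H₀: no

SE = σ/√n = 14/√19 = 3.2118
z = (x̄−μ₀)/SE = (56.0−54)/3.2118 = 0.6227
p-value (two-sided) = 0.53348
At α=0.1: p ≥ α → fail to reject H₀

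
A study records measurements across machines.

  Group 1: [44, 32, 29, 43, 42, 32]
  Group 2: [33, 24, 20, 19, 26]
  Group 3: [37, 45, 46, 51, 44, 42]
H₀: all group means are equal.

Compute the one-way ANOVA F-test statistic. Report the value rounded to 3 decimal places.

Group means [37.00, 24.40, 44.17], grand mean 35.824
SSB = Σnᵢ(x̄ᵢ−x̄)² = 1078.437; SSW = ΣΣ(x−x̄ᵢ)² = 456.033
MSB = 1078.437/2 = 539.2186; MSW = 456.033/14 = 32.5738
F = MSB/MSW = 16.5537
df = (2, 14)

test statistic = 16.554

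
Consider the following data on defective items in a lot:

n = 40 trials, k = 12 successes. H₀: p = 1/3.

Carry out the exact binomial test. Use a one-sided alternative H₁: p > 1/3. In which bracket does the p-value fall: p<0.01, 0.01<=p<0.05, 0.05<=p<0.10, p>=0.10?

p-value bracket: p>=0.10

Exact binomial: n=40, k=12, p₀=1/3=0.3333
P(X≥12) from Σ C(n,i)·p₀^i·(1−p₀)^(n−i)
p-value (one-sided, H₁ greater) = 0.72648
→ bracket: p>=0.10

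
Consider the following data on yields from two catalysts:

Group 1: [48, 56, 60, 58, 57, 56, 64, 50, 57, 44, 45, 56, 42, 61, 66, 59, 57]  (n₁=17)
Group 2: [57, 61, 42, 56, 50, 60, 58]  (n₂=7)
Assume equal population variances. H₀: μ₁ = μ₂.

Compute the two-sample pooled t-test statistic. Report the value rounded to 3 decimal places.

x̄₁=55.059, s₁=6.923, n₁=17
x̄₂=54.857, s₂=6.694, n₂=7
s_p² = [16·6.923² + 6·6.694²]/22 = 47.0817
SE = √(s_p²·(1/17+1/7)) = 3.0815
t = (55.059−54.857)/3.0815 = 0.0654
df = 22

test statistic = 0.065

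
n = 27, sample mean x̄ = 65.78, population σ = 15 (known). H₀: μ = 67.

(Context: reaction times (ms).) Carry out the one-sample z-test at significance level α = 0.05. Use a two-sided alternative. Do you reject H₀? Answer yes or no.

SE = σ/√n = 15/√27 = 2.8868
z = (x̄−μ₀)/SE = (65.78−67)/2.8868 = -0.4226
p-value (two-sided) = 0.67257
At α=0.05: p ≥ α → fail to reject H₀

reject H₀: no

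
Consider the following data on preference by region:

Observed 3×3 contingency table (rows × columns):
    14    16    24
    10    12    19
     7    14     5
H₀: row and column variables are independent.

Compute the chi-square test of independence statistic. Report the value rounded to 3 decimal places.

test statistic = 7.046

Row totals [54, 41, 26], col totals [31, 42, 48], n=121
χ² = (14−13.83)²/13.83 + (16−18.74)²/18.74 + (24−21.42)²/21.42 + (10−10.50)²/10.50 + (12−14.23)²/14.23 + (19−16.26)²/16.26 + (7−6.66)²/6.66 + (14−9.02)²/9.02 + (5−10.31)²/10.31 = 7.0461
df = 4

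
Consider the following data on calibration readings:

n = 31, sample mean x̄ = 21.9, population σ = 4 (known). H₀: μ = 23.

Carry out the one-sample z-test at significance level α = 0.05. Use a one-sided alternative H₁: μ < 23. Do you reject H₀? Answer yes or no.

reject H₀: no

SE = σ/√n = 4/√31 = 0.7184
z = (x̄−μ₀)/SE = (21.9−23)/0.7184 = -1.5311
p-value (one-sided, H₁ less) = 0.06287
At α=0.05: p ≥ α → fail to reject H₀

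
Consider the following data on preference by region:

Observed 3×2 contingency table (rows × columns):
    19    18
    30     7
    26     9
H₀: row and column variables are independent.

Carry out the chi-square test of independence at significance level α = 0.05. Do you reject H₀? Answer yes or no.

reject H₀: yes

Row totals [37, 37, 35], col totals [75, 34], n=109
χ² = (19−25.46)²/25.46 + (18−11.54)²/11.54 + (30−25.46)²/25.46 + (7−11.54)²/11.54 + (26−24.08)²/24.08 + (9−10.92)²/10.92 = 8.3394
df = 2
p-value (upper-tail) = 0.01546
At α=0.05: p < α → reject H₀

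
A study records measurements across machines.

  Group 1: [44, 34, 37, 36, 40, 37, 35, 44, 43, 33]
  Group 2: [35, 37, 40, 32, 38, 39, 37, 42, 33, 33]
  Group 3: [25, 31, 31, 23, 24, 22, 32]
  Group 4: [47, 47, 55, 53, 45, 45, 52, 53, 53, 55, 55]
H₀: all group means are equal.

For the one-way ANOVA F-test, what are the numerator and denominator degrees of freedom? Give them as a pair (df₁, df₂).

k = 4 groups, N = 38 total
df = (k−1, N−k) = (4−1, 38−4) = (3, 34)

degrees of freedom = [3, 34]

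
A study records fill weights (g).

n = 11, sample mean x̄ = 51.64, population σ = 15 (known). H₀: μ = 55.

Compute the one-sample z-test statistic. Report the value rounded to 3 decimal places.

test statistic = -0.743

SE = σ/√n = 15/√11 = 4.5227
z = (x̄−μ₀)/SE = (51.64−55)/4.5227 = -0.7429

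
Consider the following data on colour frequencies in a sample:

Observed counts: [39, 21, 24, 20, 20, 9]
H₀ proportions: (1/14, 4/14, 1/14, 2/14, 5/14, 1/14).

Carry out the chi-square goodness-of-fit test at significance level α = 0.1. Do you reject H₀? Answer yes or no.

n = 133; E_i = n·p_i = [9.50, 38.00, 9.50, 19.00, 47.50, 9.50]
χ² = (39−9.50)²/9.50 + (21−38.00)²/38.00 + (24−9.50)²/9.50 + (20−19.00)²/19.00 + (20−47.50)²/47.50 + (9−9.50)²/9.50 = 137.3421
df = 5
p-value (upper-tail) = 0.00000
At α=0.1: p < α → reject H₀

reject H₀: yes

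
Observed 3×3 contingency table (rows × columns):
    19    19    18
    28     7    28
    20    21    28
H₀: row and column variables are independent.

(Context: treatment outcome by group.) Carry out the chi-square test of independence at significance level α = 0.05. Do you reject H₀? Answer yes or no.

reject H₀: yes

Row totals [56, 63, 69], col totals [67, 47, 74], n=188
χ² = (19−19.96)²/19.96 + (19−14.00)²/14.00 + (18−22.04)²/22.04 + (28−22.45)²/22.45 + (7−15.75)²/15.75 + (28−24.80)²/24.80 + (20−24.59)²/24.59 + (21−17.25)²/17.25 + (28−27.16)²/27.16 = 10.9167
df = 4
p-value (upper-tail) = 0.02752
At α=0.05: p < α → reject H₀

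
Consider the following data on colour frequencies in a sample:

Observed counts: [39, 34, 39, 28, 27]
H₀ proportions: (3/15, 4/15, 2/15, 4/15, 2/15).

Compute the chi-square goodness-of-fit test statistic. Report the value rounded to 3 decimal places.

test statistic = 23.150

n = 167; E_i = n·p_i = [33.40, 44.53, 22.27, 44.53, 22.27]
χ² = (39−33.40)²/33.40 + (34−44.53)²/44.53 + (39−22.27)²/22.27 + (28−44.53)²/44.53 + (27−22.27)²/22.27 = 23.1497
df = 4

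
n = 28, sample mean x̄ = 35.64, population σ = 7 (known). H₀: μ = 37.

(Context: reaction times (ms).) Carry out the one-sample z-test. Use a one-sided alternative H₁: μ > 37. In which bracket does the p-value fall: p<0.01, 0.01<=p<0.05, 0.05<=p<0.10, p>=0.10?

p-value bracket: p>=0.10

SE = σ/√n = 7/√28 = 1.3229
z = (x̄−μ₀)/SE = (35.64−37)/1.3229 = -1.0281
p-value (one-sided, H₁ greater) = 0.84804
→ bracket: p>=0.10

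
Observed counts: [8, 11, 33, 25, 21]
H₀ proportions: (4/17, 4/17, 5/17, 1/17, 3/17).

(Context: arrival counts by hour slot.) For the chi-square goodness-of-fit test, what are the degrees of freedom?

degrees of freedom = 4

df = k − 1 = 5 − 1 = 4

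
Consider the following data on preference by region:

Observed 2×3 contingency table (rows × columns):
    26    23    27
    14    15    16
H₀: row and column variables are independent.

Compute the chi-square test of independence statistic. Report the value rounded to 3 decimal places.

test statistic = 0.167

Row totals [76, 45], col totals [40, 38, 43], n=121
χ² = (26−25.12)²/25.12 + (23−23.87)²/23.87 + (27−27.01)²/27.01 + (14−14.88)²/14.88 + (15−14.13)²/14.13 + (16−15.99)²/15.99 = 0.1670
df = 2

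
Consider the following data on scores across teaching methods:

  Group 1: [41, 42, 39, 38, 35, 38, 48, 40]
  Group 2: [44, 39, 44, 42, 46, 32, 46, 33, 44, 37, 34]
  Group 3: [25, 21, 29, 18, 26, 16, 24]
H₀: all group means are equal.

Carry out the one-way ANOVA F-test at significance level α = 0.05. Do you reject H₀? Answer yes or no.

reject H₀: yes

Group means [40.12, 40.09, 22.71], grand mean 35.423
SSB = Σnᵢ(x̄ᵢ−x̄)² = 1547.133; SSW = ΣΣ(x−x̄ᵢ)² = 513.213
MSB = 1547.133/2 = 773.5667; MSW = 513.213/23 = 22.3136
F = MSB/MSW = 34.6680
df = (2, 23)
p-value (upper-tail) = 0.00000
At α=0.05: p < α → reject H₀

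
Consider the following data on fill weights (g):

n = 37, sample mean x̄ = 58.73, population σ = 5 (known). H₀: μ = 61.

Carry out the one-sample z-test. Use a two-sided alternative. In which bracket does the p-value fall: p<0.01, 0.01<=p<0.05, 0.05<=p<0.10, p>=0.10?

SE = σ/√n = 5/√37 = 0.8220
z = (x̄−μ₀)/SE = (58.73−61)/0.8220 = -2.7616
p-value (two-sided) = 0.00575
→ bracket: p<0.01

p-value bracket: p<0.01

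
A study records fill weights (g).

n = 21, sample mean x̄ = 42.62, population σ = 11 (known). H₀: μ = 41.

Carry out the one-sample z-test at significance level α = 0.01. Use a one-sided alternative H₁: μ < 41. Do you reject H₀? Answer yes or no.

reject H₀: no

SE = σ/√n = 11/√21 = 2.4004
z = (x̄−μ₀)/SE = (42.62−41)/2.4004 = 0.6749
p-value (one-sided, H₁ less) = 0.75013
At α=0.01: p ≥ α → fail to reject H₀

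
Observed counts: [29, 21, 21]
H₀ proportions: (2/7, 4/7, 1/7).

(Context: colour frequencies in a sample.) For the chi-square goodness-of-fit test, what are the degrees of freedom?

df = k − 1 = 3 − 1 = 2

degrees of freedom = 2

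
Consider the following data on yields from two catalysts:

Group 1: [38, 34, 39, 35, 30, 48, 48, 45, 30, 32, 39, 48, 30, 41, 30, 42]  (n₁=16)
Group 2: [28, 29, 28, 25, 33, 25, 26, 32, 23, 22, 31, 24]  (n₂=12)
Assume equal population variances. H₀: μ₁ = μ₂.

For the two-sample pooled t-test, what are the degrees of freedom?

degrees of freedom = 26

df = n₁ + n₂ − 2 = 16 + 12 − 2 = 26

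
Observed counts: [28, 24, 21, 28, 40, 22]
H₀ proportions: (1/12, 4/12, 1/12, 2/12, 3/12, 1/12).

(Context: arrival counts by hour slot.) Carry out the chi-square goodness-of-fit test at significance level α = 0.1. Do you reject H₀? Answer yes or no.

reject H₀: yes

n = 163; E_i = n·p_i = [13.58, 54.33, 13.58, 27.17, 40.75, 13.58]
χ² = (28−13.58)²/13.58 + (24−54.33)²/54.33 + (21−13.58)²/13.58 + (28−27.17)²/27.17 + (40−40.75)²/40.75 + (22−13.58)²/13.58 = 41.5399
df = 5
p-value (upper-tail) = 0.00000
At α=0.1: p < α → reject H₀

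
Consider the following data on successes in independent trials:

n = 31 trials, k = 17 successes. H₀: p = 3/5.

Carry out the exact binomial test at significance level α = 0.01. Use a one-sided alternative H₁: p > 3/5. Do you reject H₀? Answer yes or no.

reject H₀: no

Exact binomial: n=31, k=17, p₀=3/5=0.6000
P(X≥17) from Σ C(n,i)·p₀^i·(1−p₀)^(n−i)
p-value (one-sided, H₁ greater) = 0.78058
At α=0.01: p ≥ α → fail to reject H₀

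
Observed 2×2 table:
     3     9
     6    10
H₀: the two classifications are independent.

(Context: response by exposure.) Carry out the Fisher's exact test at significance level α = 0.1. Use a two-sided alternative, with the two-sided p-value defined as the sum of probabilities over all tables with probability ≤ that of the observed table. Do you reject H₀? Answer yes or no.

reject H₀: no

Margins: r₁=12, r₂=16, c₁=9, c₂=19, n=28
p_obs = C(12,3)·C(16,6)/C(28,9); sum pmf over tables with pmf ≤ p_obs
p-value (two-sided) = 0.68696
At α=0.1: p ≥ α → fail to reject H₀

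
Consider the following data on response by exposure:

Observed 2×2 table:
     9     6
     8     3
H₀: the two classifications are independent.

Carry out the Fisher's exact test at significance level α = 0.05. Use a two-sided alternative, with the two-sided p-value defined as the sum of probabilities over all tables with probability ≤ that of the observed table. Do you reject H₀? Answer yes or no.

Margins: r₁=15, r₂=11, c₁=17, c₂=9, n=26
p_obs = C(15,9)·C(11,8)/C(26,17); sum pmf over tables with pmf ≤ p_obs
p-value (two-sided) = 0.68284
At α=0.05: p ≥ α → fail to reject H₀

reject H₀: no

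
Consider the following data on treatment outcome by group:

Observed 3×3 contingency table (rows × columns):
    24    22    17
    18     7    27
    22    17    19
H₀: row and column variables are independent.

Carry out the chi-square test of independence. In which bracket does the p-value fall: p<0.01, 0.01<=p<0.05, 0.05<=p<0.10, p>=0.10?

p-value bracket: 0.01<=p<0.05

Row totals [63, 52, 58], col totals [64, 46, 63], n=173
χ² = (24−23.31)²/23.31 + (22−16.75)²/16.75 + (17−22.94)²/22.94 + (18−19.24)²/19.24 + (7−13.83)²/13.83 + (27−18.94)²/18.94 + (22−21.46)²/21.46 + (17−15.42)²/15.42 + (19−21.12)²/21.12 = 10.4762
df = 4
p-value (upper-tail) = 0.03313
→ bracket: 0.01<=p<0.05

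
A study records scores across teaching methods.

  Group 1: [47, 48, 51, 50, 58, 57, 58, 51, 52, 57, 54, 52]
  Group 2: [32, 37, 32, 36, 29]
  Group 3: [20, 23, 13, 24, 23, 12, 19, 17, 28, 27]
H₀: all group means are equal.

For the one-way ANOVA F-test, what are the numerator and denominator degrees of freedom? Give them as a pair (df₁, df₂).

k = 3 groups, N = 27 total
df = (k−1, N−k) = (3−1, 27−3) = (2, 24)

degrees of freedom = [2, 24]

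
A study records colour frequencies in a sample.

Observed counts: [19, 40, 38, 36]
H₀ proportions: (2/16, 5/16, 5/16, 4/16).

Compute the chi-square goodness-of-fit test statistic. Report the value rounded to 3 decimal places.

n = 133; E_i = n·p_i = [16.62, 41.56, 41.56, 33.25]
χ² = (19−16.62)²/16.62 + (40−41.56)²/41.56 + (38−41.56)²/41.56 + (36−33.25)²/33.25 = 0.9308
df = 3

test statistic = 0.931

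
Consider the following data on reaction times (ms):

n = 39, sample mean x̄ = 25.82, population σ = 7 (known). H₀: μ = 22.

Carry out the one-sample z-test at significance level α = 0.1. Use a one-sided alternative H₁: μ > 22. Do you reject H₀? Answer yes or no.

SE = σ/√n = 7/√39 = 1.1209
z = (x̄−μ₀)/SE = (25.82−22)/1.1209 = 3.4080
p-value (one-sided, H₁ greater) = 0.00033
At α=0.1: p < α → reject H₀

reject H₀: yes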